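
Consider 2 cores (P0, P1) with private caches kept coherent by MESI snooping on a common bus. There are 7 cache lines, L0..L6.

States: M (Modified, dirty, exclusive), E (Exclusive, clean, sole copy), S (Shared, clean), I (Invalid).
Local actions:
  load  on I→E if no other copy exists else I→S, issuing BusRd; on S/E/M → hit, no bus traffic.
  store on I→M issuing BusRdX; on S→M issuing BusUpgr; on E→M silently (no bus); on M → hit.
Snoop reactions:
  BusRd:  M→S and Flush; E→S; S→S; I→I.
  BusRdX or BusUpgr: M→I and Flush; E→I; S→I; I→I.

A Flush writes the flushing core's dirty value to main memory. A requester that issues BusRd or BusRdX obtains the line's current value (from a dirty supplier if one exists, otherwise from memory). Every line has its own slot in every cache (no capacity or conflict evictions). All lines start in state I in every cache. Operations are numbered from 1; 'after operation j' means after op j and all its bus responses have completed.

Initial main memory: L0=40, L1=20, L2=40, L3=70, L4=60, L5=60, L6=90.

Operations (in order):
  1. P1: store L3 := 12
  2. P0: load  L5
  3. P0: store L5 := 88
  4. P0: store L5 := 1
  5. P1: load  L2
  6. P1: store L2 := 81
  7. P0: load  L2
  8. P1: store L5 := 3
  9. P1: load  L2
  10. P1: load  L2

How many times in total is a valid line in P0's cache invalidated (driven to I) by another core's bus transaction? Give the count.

[1] P1: store L3 := 12 | P0:I, P1:M(12) | bus: BusRdX
[2] P0: load  L5 | P0:E(60), P1:I | bus: BusRd
[3] P0: store L5 := 88 | P0:M(88), P1:I | bus: none
[4] P0: store L5 := 1 | P0:M(1), P1:I | bus: none
[5] P1: load  L2 | P0:I, P1:E(40) | bus: BusRd
[6] P1: store L2 := 81 | P0:I, P1:M(81) | bus: none
[7] P0: load  L2 | P0:S(81), P1:S(81) | bus: BusRd,Flush
[8] P1: store L5 := 3 | P0:I, P1:M(3) | bus: BusRdX,Flush
[9] P1: load  L2 | P0:S(81), P1:S(81) | bus: none
[10] P1: load  L2 | P0:S(81), P1:S(81) | bus: none

invalidations = 1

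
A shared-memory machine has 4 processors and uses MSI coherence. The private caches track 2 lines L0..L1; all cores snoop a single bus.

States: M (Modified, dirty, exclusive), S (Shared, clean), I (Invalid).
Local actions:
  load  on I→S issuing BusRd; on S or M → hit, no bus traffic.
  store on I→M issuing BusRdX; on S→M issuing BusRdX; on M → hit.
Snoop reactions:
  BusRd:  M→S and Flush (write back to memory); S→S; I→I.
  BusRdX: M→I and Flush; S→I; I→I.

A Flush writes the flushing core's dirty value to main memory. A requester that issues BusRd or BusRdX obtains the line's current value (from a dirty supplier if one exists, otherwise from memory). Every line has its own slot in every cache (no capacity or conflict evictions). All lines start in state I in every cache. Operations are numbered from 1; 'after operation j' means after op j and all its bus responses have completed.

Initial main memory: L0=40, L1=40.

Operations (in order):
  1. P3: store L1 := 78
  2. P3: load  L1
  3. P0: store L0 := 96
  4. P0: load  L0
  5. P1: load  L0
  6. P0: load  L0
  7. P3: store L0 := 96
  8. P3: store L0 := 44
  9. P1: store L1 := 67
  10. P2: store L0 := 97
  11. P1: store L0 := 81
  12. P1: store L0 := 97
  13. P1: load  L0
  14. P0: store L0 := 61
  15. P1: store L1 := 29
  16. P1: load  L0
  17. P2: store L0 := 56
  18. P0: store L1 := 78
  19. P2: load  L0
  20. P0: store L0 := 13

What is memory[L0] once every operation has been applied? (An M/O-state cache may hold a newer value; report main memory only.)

memory[L0] = 56

1. P3: store L1 := 78  bus=[BusRdX]  L1: P0=I P1=I P2=I P3=M  mem[L1]=40
2. P3: load  L1  bus=[-]  L1: P0=I P1=I P2=I P3=M  mem[L1]=40
3. P0: store L0 := 96  bus=[BusRdX]  L0: P0=M P1=I P2=I P3=I  mem[L0]=40
4. P0: load  L0  bus=[-]  L0: P0=M P1=I P2=I P3=I  mem[L0]=40
5. P1: load  L0  bus=[BusRd,Flush]  L0: P0=S P1=S P2=I P3=I  mem[L0]=96
6. P0: load  L0  bus=[-]  L0: P0=S P1=S P2=I P3=I  mem[L0]=96
7. P3: store L0 := 96  bus=[BusRdX]  L0: P0=I P1=I P2=I P3=M  mem[L0]=96
8. P3: store L0 := 44  bus=[-]  L0: P0=I P1=I P2=I P3=M  mem[L0]=96
9. P1: store L1 := 67  bus=[BusRdX,Flush]  L1: P0=I P1=M P2=I P3=I  mem[L1]=78
10. P2: store L0 := 97  bus=[BusRdX,Flush]  L0: P0=I P1=I P2=M P3=I  mem[L0]=44
11. P1: store L0 := 81  bus=[BusRdX,Flush]  L0: P0=I P1=M P2=I P3=I  mem[L0]=97
12. P1: store L0 := 97  bus=[-]  L0: P0=I P1=M P2=I P3=I  mem[L0]=97
13. P1: load  L0  bus=[-]  L0: P0=I P1=M P2=I P3=I  mem[L0]=97
14. P0: store L0 := 61  bus=[BusRdX,Flush]  L0: P0=M P1=I P2=I P3=I  mem[L0]=97
15. P1: store L1 := 29  bus=[-]  L1: P0=I P1=M P2=I P3=I  mem[L1]=78
16. P1: load  L0  bus=[BusRd,Flush]  L0: P0=S P1=S P2=I P3=I  mem[L0]=61
17. P2: store L0 := 56  bus=[BusRdX]  L0: P0=I P1=I P2=M P3=I  mem[L0]=61
18. P0: store L1 := 78  bus=[BusRdX,Flush]  L1: P0=M P1=I P2=I P3=I  mem[L1]=29
19. P2: load  L0  bus=[-]  L0: P0=I P1=I P2=M P3=I  mem[L0]=61
20. P0: store L0 := 13  bus=[BusRdX,Flush]  L0: P0=M P1=I P2=I P3=I  mem[L0]=56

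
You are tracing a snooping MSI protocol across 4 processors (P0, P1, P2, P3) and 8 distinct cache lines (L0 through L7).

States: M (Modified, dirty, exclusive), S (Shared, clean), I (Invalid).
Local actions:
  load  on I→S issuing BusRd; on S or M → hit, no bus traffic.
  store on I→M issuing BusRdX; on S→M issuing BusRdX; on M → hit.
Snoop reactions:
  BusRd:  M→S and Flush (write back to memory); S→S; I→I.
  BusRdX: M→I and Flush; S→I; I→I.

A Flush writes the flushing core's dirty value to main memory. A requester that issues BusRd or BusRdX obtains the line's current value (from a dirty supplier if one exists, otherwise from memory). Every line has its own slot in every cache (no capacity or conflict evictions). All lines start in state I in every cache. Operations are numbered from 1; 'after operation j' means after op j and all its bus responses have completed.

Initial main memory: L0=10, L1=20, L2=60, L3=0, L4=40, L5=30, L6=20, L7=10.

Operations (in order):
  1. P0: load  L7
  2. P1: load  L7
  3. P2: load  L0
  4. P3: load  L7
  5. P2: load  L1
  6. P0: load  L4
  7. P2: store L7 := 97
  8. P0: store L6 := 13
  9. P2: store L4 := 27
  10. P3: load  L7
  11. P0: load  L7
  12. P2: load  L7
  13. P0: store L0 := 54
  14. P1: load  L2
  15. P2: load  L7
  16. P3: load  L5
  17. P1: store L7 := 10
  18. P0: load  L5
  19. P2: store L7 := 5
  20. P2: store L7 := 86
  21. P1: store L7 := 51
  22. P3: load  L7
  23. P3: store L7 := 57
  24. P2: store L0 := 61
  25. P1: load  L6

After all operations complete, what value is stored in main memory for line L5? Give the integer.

memory[L5] = 30

[1] P0: load  L7 | P0:S(10), P1:I, P2:I, P3:I | bus: BusRd
[2] P1: load  L7 | P0:S(10), P1:S(10), P2:I, P3:I | bus: BusRd
[3] P2: load  L0 | P0:I, P1:I, P2:S(10), P3:I | bus: BusRd
[4] P3: load  L7 | P0:S(10), P1:S(10), P2:I, P3:S(10) | bus: BusRd
[5] P2: load  L1 | P0:I, P1:I, P2:S(20), P3:I | bus: BusRd
[6] P0: load  L4 | P0:S(40), P1:I, P2:I, P3:I | bus: BusRd
[7] P2: store L7 := 97 | P0:I, P1:I, P2:M(97), P3:I | bus: BusRdX
[8] P0: store L6 := 13 | P0:M(13), P1:I, P2:I, P3:I | bus: BusRdX
[9] P2: store L4 := 27 | P0:I, P1:I, P2:M(27), P3:I | bus: BusRdX
[10] P3: load  L7 | P0:I, P1:I, P2:S(97), P3:S(97) | bus: BusRd,Flush
[11] P0: load  L7 | P0:S(97), P1:I, P2:S(97), P3:S(97) | bus: BusRd
[12] P2: load  L7 | P0:S(97), P1:I, P2:S(97), P3:S(97) | bus: none
[13] P0: store L0 := 54 | P0:M(54), P1:I, P2:I, P3:I | bus: BusRdX
[14] P1: load  L2 | P0:I, P1:S(60), P2:I, P3:I | bus: BusRd
[15] P2: load  L7 | P0:S(97), P1:I, P2:S(97), P3:S(97) | bus: none
[16] P3: load  L5 | P0:I, P1:I, P2:I, P3:S(30) | bus: BusRd
[17] P1: store L7 := 10 | P0:I, P1:M(10), P2:I, P3:I | bus: BusRdX
[18] P0: load  L5 | P0:S(30), P1:I, P2:I, P3:S(30) | bus: BusRd
[19] P2: store L7 := 5 | P0:I, P1:I, P2:M(5), P3:I | bus: BusRdX,Flush
[20] P2: store L7 := 86 | P0:I, P1:I, P2:M(86), P3:I | bus: none
[21] P1: store L7 := 51 | P0:I, P1:M(51), P2:I, P3:I | bus: BusRdX,Flush
[22] P3: load  L7 | P0:I, P1:S(51), P2:I, P3:S(51) | bus: BusRd,Flush
[23] P3: store L7 := 57 | P0:I, P1:I, P2:I, P3:M(57) | bus: BusRdX
[24] P2: store L0 := 61 | P0:I, P1:I, P2:M(61), P3:I | bus: BusRdX,Flush
[25] P1: load  L6 | P0:S(13), P1:S(13), P2:I, P3:I | bus: BusRd,Flush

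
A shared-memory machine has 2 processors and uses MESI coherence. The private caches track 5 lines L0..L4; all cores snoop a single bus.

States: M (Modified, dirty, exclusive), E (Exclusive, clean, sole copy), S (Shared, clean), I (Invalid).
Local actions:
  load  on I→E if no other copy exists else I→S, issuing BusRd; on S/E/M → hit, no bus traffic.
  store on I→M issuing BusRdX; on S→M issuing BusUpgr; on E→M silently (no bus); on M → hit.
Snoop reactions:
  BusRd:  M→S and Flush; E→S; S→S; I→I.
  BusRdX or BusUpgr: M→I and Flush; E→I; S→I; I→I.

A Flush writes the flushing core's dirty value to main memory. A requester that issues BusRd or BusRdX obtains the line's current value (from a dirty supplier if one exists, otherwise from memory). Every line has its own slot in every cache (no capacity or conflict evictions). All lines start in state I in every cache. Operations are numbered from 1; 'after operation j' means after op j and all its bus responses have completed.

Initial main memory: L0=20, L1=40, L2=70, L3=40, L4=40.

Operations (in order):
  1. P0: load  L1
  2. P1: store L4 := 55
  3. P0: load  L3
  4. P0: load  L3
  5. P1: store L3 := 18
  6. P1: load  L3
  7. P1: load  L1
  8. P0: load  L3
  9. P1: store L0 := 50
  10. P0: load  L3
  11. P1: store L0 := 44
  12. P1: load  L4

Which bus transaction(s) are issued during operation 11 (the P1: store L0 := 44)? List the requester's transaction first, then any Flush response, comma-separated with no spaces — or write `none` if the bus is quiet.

1. P0: load  L1  bus=[BusRd]  L1: P0=E P1=I  mem[L1]=40
2. P1: store L4 := 55  bus=[BusRdX]  L4: P0=I P1=M  mem[L4]=40
3. P0: load  L3  bus=[BusRd]  L3: P0=E P1=I  mem[L3]=40
4. P0: load  L3  bus=[-]  L3: P0=E P1=I  mem[L3]=40
5. P1: store L3 := 18  bus=[BusRdX]  L3: P0=I P1=M  mem[L3]=40
6. P1: load  L3  bus=[-]  L3: P0=I P1=M  mem[L3]=40
7. P1: load  L1  bus=[BusRd]  L1: P0=S P1=S  mem[L1]=40
8. P0: load  L3  bus=[BusRd,Flush]  L3: P0=S P1=S  mem[L3]=18
9. P1: store L0 := 50  bus=[BusRdX]  L0: P0=I P1=M  mem[L0]=20
10. P0: load  L3  bus=[-]  L3: P0=S P1=S  mem[L3]=18
11. P1: store L0 := 44  bus=[-]  L0: P0=I P1=M  mem[L0]=20
12. P1: load  L4  bus=[-]  L4: P0=I P1=M  mem[L4]=40

bus = none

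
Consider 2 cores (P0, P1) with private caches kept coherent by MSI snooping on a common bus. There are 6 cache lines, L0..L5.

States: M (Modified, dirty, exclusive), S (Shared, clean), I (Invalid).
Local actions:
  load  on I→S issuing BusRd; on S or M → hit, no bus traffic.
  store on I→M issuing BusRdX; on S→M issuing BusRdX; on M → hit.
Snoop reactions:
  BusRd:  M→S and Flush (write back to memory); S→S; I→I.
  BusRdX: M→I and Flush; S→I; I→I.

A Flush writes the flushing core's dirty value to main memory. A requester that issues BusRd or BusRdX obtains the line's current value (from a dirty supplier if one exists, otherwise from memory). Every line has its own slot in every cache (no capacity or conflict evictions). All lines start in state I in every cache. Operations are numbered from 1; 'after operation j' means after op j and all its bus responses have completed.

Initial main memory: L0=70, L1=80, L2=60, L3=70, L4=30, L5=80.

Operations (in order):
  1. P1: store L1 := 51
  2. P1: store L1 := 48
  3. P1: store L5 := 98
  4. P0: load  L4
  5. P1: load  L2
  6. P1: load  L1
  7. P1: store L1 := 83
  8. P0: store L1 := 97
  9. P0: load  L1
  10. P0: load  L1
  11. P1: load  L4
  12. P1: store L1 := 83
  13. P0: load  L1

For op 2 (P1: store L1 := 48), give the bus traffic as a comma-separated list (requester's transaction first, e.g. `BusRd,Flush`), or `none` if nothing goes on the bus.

bus = none

[1] P1: store L1 := 51 | P0:I, P1:M(51) | bus: BusRdX
[2] P1: store L1 := 48 | P0:I, P1:M(48) | bus: none
[3] P1: store L5 := 98 | P0:I, P1:M(98) | bus: BusRdX
[4] P0: load  L4 | P0:S(30), P1:I | bus: BusRd
[5] P1: load  L2 | P0:I, P1:S(60) | bus: BusRd
[6] P1: load  L1 | P0:I, P1:M(48) | bus: none
[7] P1: store L1 := 83 | P0:I, P1:M(83) | bus: none
[8] P0: store L1 := 97 | P0:M(97), P1:I | bus: BusRdX,Flush
[9] P0: load  L1 | P0:M(97), P1:I | bus: none
[10] P0: load  L1 | P0:M(97), P1:I | bus: none
[11] P1: load  L4 | P0:S(30), P1:S(30) | bus: BusRd
[12] P1: store L1 := 83 | P0:I, P1:M(83) | bus: BusRdX,Flush
[13] P0: load  L1 | P0:S(83), P1:S(83) | bus: BusRd,Flush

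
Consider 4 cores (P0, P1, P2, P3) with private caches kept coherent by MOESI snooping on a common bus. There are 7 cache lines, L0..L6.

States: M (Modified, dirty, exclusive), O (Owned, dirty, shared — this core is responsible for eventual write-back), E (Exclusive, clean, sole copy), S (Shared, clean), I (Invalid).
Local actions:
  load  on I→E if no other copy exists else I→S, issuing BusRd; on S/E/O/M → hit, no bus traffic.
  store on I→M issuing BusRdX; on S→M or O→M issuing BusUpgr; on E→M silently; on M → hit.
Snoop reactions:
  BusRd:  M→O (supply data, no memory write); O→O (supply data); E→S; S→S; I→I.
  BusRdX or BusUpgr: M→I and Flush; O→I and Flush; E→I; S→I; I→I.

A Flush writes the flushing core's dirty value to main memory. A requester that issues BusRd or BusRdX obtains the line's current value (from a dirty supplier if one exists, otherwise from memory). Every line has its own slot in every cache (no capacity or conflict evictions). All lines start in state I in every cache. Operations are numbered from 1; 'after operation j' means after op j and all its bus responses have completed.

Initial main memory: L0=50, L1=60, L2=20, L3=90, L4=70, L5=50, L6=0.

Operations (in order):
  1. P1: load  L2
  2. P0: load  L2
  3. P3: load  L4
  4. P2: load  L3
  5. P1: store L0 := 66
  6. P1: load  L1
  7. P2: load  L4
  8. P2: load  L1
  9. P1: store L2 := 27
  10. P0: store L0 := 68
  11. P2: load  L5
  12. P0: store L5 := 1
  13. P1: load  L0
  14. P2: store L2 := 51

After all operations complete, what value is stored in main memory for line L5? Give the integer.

1. P1: load  L2  bus=[BusRd]  L2: P0=I P1=E P2=I P3=I  mem[L2]=20
2. P0: load  L2  bus=[BusRd]  L2: P0=S P1=S P2=I P3=I  mem[L2]=20
3. P3: load  L4  bus=[BusRd]  L4: P0=I P1=I P2=I P3=E  mem[L4]=70
4. P2: load  L3  bus=[BusRd]  L3: P0=I P1=I P2=E P3=I  mem[L3]=90
5. P1: store L0 := 66  bus=[BusRdX]  L0: P0=I P1=M P2=I P3=I  mem[L0]=50
6. P1: load  L1  bus=[BusRd]  L1: P0=I P1=E P2=I P3=I  mem[L1]=60
7. P2: load  L4  bus=[BusRd]  L4: P0=I P1=I P2=S P3=S  mem[L4]=70
8. P2: load  L1  bus=[BusRd]  L1: P0=I P1=S P2=S P3=I  mem[L1]=60
9. P1: store L2 := 27  bus=[BusUpgr]  L2: P0=I P1=M P2=I P3=I  mem[L2]=20
10. P0: store L0 := 68  bus=[BusRdX,Flush]  L0: P0=M P1=I P2=I P3=I  mem[L0]=66
11. P2: load  L5  bus=[BusRd]  L5: P0=I P1=I P2=E P3=I  mem[L5]=50
12. P0: store L5 := 1  bus=[BusRdX]  L5: P0=M P1=I P2=I P3=I  mem[L5]=50
13. P1: load  L0  bus=[BusRd]  L0: P0=O P1=S P2=I P3=I  mem[L0]=66
14. P2: store L2 := 51  bus=[BusRdX,Flush]  L2: P0=I P1=I P2=M P3=I  mem[L2]=27

memory[L5] = 50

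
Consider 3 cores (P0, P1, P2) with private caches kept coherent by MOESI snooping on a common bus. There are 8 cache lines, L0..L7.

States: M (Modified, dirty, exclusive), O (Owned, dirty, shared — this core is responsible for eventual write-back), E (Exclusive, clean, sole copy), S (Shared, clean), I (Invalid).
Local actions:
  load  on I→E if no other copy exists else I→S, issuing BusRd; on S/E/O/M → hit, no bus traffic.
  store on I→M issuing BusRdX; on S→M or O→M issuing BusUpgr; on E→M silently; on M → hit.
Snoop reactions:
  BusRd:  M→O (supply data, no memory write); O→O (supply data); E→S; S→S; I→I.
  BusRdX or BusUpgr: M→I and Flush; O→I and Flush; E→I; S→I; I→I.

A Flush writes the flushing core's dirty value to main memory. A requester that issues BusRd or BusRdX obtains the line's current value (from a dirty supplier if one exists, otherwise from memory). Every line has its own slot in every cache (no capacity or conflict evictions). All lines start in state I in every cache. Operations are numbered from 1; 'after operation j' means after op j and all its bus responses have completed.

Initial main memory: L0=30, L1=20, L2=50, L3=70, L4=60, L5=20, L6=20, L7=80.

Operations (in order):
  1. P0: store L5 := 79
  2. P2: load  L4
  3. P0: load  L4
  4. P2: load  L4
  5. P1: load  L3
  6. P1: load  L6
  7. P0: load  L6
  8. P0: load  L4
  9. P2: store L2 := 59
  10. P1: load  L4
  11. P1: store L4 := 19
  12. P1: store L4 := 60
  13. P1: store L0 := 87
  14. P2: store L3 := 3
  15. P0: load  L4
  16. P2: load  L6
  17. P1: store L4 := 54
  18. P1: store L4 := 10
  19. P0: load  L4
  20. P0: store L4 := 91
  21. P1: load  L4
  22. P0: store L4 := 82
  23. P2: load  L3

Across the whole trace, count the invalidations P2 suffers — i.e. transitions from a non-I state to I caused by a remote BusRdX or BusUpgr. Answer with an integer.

invalidations = 1

[1] P0: store L5 := 79 | P0:M(79), P1:I, P2:I | bus: BusRdX
[2] P2: load  L4 | P0:I, P1:I, P2:E(60) | bus: BusRd
[3] P0: load  L4 | P0:S(60), P1:I, P2:S(60) | bus: BusRd
[4] P2: load  L4 | P0:S(60), P1:I, P2:S(60) | bus: none
[5] P1: load  L3 | P0:I, P1:E(70), P2:I | bus: BusRd
[6] P1: load  L6 | P0:I, P1:E(20), P2:I | bus: BusRd
[7] P0: load  L6 | P0:S(20), P1:S(20), P2:I | bus: BusRd
[8] P0: load  L4 | P0:S(60), P1:I, P2:S(60) | bus: none
[9] P2: store L2 := 59 | P0:I, P1:I, P2:M(59) | bus: BusRdX
[10] P1: load  L4 | P0:S(60), P1:S(60), P2:S(60) | bus: BusRd
[11] P1: store L4 := 19 | P0:I, P1:M(19), P2:I | bus: BusUpgr
[12] P1: store L4 := 60 | P0:I, P1:M(60), P2:I | bus: none
[13] P1: store L0 := 87 | P0:I, P1:M(87), P2:I | bus: BusRdX
[14] P2: store L3 := 3 | P0:I, P1:I, P2:M(3) | bus: BusRdX
[15] P0: load  L4 | P0:S(60), P1:O(60), P2:I | bus: BusRd
[16] P2: load  L6 | P0:S(20), P1:S(20), P2:S(20) | bus: BusRd
[17] P1: store L4 := 54 | P0:I, P1:M(54), P2:I | bus: BusUpgr
[18] P1: store L4 := 10 | P0:I, P1:M(10), P2:I | bus: none
[19] P0: load  L4 | P0:S(10), P1:O(10), P2:I | bus: BusRd
[20] P0: store L4 := 91 | P0:M(91), P1:I, P2:I | bus: BusUpgr,Flush
[21] P1: load  L4 | P0:O(91), P1:S(91), P2:I | bus: BusRd
[22] P0: store L4 := 82 | P0:M(82), P1:I, P2:I | bus: BusUpgr
[23] P2: load  L3 | P0:I, P1:I, P2:M(3) | bus: none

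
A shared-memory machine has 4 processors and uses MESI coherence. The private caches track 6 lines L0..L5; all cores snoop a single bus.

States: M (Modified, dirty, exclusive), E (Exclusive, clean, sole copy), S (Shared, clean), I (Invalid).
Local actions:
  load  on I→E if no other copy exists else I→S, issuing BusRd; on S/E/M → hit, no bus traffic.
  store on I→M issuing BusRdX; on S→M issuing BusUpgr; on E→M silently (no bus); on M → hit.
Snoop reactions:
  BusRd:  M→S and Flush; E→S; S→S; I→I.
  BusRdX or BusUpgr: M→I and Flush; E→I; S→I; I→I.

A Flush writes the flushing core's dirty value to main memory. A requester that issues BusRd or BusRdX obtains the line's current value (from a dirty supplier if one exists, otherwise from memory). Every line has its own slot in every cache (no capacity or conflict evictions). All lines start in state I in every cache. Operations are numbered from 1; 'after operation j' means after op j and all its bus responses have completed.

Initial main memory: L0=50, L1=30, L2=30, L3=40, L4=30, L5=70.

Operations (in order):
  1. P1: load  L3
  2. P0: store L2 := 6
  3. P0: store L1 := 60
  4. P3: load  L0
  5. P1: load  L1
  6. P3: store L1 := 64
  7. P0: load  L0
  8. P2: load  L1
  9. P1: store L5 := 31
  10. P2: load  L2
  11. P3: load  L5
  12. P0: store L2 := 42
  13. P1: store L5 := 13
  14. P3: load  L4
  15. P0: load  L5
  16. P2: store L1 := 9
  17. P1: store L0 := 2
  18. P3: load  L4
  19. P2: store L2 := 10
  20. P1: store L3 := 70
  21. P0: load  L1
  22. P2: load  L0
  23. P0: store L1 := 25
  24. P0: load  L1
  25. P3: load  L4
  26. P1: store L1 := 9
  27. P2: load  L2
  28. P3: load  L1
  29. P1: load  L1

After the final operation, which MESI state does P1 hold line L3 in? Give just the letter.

  op1 P1: load  L3 → I/E/I/I on L3; bus BusRd; mem=40
  op2 P0: store L2 := 6 → M/I/I/I on L2; bus BusRdX; mem=30
  op3 P0: store L1 := 60 → M/I/I/I on L1; bus BusRdX; mem=30
  op4 P3: load  L0 → I/I/I/E on L0; bus BusRd; mem=50
  op5 P1: load  L1 → S/S/I/I on L1; bus BusRd Flush; mem=60
  op6 P3: store L1 := 64 → I/I/I/M on L1; bus BusRdX; mem=60
  op7 P0: load  L0 → S/I/I/S on L0; bus BusRd; mem=50
  op8 P2: load  L1 → I/I/S/S on L1; bus BusRd Flush; mem=64
  op9 P1: store L5 := 31 → I/M/I/I on L5; bus BusRdX; mem=70
  op10 P2: load  L2 → S/I/S/I on L2; bus BusRd Flush; mem=6
  op11 P3: load  L5 → I/S/I/S on L5; bus BusRd Flush; mem=31
  op12 P0: store L2 := 42 → M/I/I/I on L2; bus BusUpgr; mem=6
  op13 P1: store L5 := 13 → I/M/I/I on L5; bus BusUpgr; mem=31
  op14 P3: load  L4 → I/I/I/E on L4; bus BusRd; mem=30
  op15 P0: load  L5 → S/S/I/I on L5; bus BusRd Flush; mem=13
  op16 P2: store L1 := 9 → I/I/M/I on L1; bus BusUpgr; mem=64
  op17 P1: store L0 := 2 → I/M/I/I on L0; bus BusRdX; mem=50
  op18 P3: load  L4 → I/I/I/E on L4; bus (none); mem=30
  op19 P2: store L2 := 10 → I/I/M/I on L2; bus BusRdX Flush; mem=42
  op20 P1: store L3 := 70 → I/M/I/I on L3; bus (none); mem=40
  op21 P0: load  L1 → S/I/S/I on L1; bus BusRd Flush; mem=9
  op22 P2: load  L0 → I/S/S/I on L0; bus BusRd Flush; mem=2
  op23 P0: store L1 := 25 → M/I/I/I on L1; bus BusUpgr; mem=9
  op24 P0: load  L1 → M/I/I/I on L1; bus (none); mem=9
  op25 P3: load  L4 → I/I/I/E on L4; bus (none); mem=30
  op26 P1: store L1 := 9 → I/M/I/I on L1; bus BusRdX Flush; mem=25
  op27 P2: load  L2 → I/I/M/I on L2; bus (none); mem=42
  op28 P3: load  L1 → I/S/I/S on L1; bus BusRd Flush; mem=9
  op29 P1: load  L1 → I/S/I/S on L1; bus (none); mem=9

state = M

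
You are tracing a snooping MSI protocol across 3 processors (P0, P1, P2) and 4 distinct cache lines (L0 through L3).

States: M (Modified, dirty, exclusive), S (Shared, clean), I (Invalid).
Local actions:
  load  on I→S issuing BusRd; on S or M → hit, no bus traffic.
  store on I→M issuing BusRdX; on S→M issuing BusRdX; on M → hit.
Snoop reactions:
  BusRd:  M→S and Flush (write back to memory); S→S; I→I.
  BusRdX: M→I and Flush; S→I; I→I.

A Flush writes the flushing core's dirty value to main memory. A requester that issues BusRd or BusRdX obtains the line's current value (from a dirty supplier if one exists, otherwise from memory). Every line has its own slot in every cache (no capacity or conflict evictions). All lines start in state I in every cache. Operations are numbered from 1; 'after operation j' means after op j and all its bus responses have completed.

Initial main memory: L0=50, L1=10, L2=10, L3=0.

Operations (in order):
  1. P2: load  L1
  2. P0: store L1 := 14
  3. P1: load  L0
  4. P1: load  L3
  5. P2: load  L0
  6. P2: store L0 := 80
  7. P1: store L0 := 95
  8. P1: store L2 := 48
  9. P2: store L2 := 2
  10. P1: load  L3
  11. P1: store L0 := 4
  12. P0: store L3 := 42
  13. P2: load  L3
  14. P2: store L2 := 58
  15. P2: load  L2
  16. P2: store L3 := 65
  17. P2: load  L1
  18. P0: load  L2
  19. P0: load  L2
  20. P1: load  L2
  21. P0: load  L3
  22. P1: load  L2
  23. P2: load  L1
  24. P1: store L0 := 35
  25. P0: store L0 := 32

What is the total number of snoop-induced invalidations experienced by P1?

[1] P2: load  L1 | P0:I, P1:I, P2:S(10) | bus: BusRd
[2] P0: store L1 := 14 | P0:M(14), P1:I, P2:I | bus: BusRdX
[3] P1: load  L0 | P0:I, P1:S(50), P2:I | bus: BusRd
[4] P1: load  L3 | P0:I, P1:S(0), P2:I | bus: BusRd
[5] P2: load  L0 | P0:I, P1:S(50), P2:S(50) | bus: BusRd
[6] P2: store L0 := 80 | P0:I, P1:I, P2:M(80) | bus: BusRdX
[7] P1: store L0 := 95 | P0:I, P1:M(95), P2:I | bus: BusRdX,Flush
[8] P1: store L2 := 48 | P0:I, P1:M(48), P2:I | bus: BusRdX
[9] P2: store L2 := 2 | P0:I, P1:I, P2:M(2) | bus: BusRdX,Flush
[10] P1: load  L3 | P0:I, P1:S(0), P2:I | bus: none
[11] P1: store L0 := 4 | P0:I, P1:M(4), P2:I | bus: none
[12] P0: store L3 := 42 | P0:M(42), P1:I, P2:I | bus: BusRdX
[13] P2: load  L3 | P0:S(42), P1:I, P2:S(42) | bus: BusRd,Flush
[14] P2: store L2 := 58 | P0:I, P1:I, P2:M(58) | bus: none
[15] P2: load  L2 | P0:I, P1:I, P2:M(58) | bus: none
[16] P2: store L3 := 65 | P0:I, P1:I, P2:M(65) | bus: BusRdX
[17] P2: load  L1 | P0:S(14), P1:I, P2:S(14) | bus: BusRd,Flush
[18] P0: load  L2 | P0:S(58), P1:I, P2:S(58) | bus: BusRd,Flush
[19] P0: load  L2 | P0:S(58), P1:I, P2:S(58) | bus: none
[20] P1: load  L2 | P0:S(58), P1:S(58), P2:S(58) | bus: BusRd
[21] P0: load  L3 | P0:S(65), P1:I, P2:S(65) | bus: BusRd,Flush
[22] P1: load  L2 | P0:S(58), P1:S(58), P2:S(58) | bus: none
[23] P2: load  L1 | P0:S(14), P1:I, P2:S(14) | bus: none
[24] P1: store L0 := 35 | P0:I, P1:M(35), P2:I | bus: none
[25] P0: store L0 := 32 | P0:M(32), P1:I, P2:I | bus: BusRdX,Flush

invalidations = 4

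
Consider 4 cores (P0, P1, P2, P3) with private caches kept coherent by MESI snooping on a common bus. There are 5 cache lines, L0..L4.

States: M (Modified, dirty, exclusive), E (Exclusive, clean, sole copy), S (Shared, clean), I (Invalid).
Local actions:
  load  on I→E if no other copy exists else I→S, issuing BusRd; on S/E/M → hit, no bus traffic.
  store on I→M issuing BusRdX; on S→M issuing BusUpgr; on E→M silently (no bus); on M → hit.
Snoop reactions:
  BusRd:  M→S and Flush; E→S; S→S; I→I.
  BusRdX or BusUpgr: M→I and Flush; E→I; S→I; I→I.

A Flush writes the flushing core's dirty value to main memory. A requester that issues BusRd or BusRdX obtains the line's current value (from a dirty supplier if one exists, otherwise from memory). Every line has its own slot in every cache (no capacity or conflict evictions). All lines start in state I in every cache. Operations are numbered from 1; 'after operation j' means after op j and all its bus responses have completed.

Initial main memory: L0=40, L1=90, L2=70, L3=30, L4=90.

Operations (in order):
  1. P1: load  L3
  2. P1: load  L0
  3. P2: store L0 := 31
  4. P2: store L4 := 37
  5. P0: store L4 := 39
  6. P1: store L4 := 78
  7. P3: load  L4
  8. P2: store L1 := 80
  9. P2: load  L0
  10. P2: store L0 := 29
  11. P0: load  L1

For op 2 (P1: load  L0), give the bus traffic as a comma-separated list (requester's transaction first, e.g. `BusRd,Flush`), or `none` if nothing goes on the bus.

step 1: P1: load  L3  ⟶  IEII  (L3)  txn=BusRd  M[L3]=30
step 2: P1: load  L0  ⟶  IEII  (L0)  txn=BusRd  M[L0]=40
step 3: P2: store L0 := 31  ⟶  IIMI  (L0)  txn=BusRdX  M[L0]=40
step 4: P2: store L4 := 37  ⟶  IIMI  (L4)  txn=BusRdX  M[L4]=90
step 5: P0: store L4 := 39  ⟶  MIII  (L4)  txn=BusRdX+Flush  M[L4]=37
step 6: P1: store L4 := 78  ⟶  IMII  (L4)  txn=BusRdX+Flush  M[L4]=39
step 7: P3: load  L4  ⟶  ISIS  (L4)  txn=BusRd+Flush  M[L4]=78
step 8: P2: store L1 := 80  ⟶  IIMI  (L1)  txn=BusRdX  M[L1]=90
step 9: P2: load  L0  ⟶  IIMI  (L0)  txn=∅  M[L0]=40
step 10: P2: store L0 := 29  ⟶  IIMI  (L0)  txn=∅  M[L0]=40
step 11: P0: load  L1  ⟶  SISI  (L1)  txn=BusRd+Flush  M[L1]=80

bus = BusRd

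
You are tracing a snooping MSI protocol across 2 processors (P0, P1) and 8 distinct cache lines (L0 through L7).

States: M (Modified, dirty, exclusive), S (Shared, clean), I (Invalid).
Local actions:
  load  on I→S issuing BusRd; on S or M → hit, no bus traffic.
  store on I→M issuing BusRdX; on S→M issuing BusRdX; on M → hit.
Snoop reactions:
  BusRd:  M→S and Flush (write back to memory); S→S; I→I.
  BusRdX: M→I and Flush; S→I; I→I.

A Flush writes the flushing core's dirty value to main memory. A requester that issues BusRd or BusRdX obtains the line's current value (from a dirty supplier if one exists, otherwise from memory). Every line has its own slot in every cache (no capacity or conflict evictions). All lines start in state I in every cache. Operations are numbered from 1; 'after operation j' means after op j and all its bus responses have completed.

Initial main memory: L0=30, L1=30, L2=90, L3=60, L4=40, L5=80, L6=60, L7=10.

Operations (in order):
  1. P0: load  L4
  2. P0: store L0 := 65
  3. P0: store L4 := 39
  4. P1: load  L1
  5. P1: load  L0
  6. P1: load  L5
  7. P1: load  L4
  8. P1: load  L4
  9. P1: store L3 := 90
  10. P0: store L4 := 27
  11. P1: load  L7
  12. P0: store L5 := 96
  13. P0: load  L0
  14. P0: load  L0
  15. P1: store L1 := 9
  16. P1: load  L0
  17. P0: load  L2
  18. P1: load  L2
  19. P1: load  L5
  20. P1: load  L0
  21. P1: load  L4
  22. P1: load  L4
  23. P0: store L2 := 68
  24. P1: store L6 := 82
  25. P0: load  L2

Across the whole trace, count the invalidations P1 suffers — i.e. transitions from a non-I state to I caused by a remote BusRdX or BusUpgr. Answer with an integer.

invalidations = 3

  op1 P0: load  L4 → S/I on L4; bus BusRd; mem=40
  op2 P0: store L0 := 65 → M/I on L0; bus BusRdX; mem=30
  op3 P0: store L4 := 39 → M/I on L4; bus BusRdX; mem=40
  op4 P1: load  L1 → I/S on L1; bus BusRd; mem=30
  op5 P1: load  L0 → S/S on L0; bus BusRd Flush; mem=65
  op6 P1: load  L5 → I/S on L5; bus BusRd; mem=80
  op7 P1: load  L4 → S/S on L4; bus BusRd Flush; mem=39
  op8 P1: load  L4 → S/S on L4; bus (none); mem=39
  op9 P1: store L3 := 90 → I/M on L3; bus BusRdX; mem=60
  op10 P0: store L4 := 27 → M/I on L4; bus BusRdX; mem=39
  op11 P1: load  L7 → I/S on L7; bus BusRd; mem=10
  op12 P0: store L5 := 96 → M/I on L5; bus BusRdX; mem=80
  op13 P0: load  L0 → S/S on L0; bus (none); mem=65
  op14 P0: load  L0 → S/S on L0; bus (none); mem=65
  op15 P1: store L1 := 9 → I/M on L1; bus BusRdX; mem=30
  op16 P1: load  L0 → S/S on L0; bus (none); mem=65
  op17 P0: load  L2 → S/I on L2; bus BusRd; mem=90
  op18 P1: load  L2 → S/S on L2; bus BusRd; mem=90
  op19 P1: load  L5 → S/S on L5; bus BusRd Flush; mem=96
  op20 P1: load  L0 → S/S on L0; bus (none); mem=65
  op21 P1: load  L4 → S/S on L4; bus BusRd Flush; mem=27
  op22 P1: load  L4 → S/S on L4; bus (none); mem=27
  op23 P0: store L2 := 68 → M/I on L2; bus BusRdX; mem=90
  op24 P1: store L6 := 82 → I/M on L6; bus BusRdX; mem=60
  op25 P0: load  L2 → M/I on L2; bus (none); mem=90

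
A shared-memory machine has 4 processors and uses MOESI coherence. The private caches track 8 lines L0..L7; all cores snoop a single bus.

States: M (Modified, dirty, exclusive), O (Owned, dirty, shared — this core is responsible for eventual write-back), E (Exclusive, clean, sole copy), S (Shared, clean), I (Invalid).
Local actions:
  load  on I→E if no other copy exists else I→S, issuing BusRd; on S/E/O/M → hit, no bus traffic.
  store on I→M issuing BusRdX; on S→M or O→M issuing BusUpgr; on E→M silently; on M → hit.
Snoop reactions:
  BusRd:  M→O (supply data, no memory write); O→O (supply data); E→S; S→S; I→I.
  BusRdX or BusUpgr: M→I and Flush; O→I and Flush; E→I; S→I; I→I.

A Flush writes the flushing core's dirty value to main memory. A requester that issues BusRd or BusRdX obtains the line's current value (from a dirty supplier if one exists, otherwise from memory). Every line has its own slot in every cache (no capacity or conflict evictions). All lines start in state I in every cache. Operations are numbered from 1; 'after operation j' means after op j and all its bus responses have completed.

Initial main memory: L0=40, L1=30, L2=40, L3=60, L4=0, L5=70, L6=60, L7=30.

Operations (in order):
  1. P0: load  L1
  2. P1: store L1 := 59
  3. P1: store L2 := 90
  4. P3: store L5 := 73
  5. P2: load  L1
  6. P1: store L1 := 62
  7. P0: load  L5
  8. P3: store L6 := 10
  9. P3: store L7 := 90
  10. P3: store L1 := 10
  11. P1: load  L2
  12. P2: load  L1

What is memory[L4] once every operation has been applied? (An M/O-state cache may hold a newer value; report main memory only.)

  op1 P0: load  L1 → E/I/I/I on L1; bus BusRd; mem=30
  op2 P1: store L1 := 59 → I/M/I/I on L1; bus BusRdX; mem=30
  op3 P1: store L2 := 90 → I/M/I/I on L2; bus BusRdX; mem=40
  op4 P3: store L5 := 73 → I/I/I/M on L5; bus BusRdX; mem=70
  op5 P2: load  L1 → I/O/S/I on L1; bus BusRd; mem=30
  op6 P1: store L1 := 62 → I/M/I/I on L1; bus BusUpgr; mem=30
  op7 P0: load  L5 → S/I/I/O on L5; bus BusRd; mem=70
  op8 P3: store L6 := 10 → I/I/I/M on L6; bus BusRdX; mem=60
  op9 P3: store L7 := 90 → I/I/I/M on L7; bus BusRdX; mem=30
  op10 P3: store L1 := 10 → I/I/I/M on L1; bus BusRdX Flush; mem=62
  op11 P1: load  L2 → I/M/I/I on L2; bus (none); mem=40
  op12 P2: load  L1 → I/I/S/O on L1; bus BusRd; mem=62

memory[L4] = 0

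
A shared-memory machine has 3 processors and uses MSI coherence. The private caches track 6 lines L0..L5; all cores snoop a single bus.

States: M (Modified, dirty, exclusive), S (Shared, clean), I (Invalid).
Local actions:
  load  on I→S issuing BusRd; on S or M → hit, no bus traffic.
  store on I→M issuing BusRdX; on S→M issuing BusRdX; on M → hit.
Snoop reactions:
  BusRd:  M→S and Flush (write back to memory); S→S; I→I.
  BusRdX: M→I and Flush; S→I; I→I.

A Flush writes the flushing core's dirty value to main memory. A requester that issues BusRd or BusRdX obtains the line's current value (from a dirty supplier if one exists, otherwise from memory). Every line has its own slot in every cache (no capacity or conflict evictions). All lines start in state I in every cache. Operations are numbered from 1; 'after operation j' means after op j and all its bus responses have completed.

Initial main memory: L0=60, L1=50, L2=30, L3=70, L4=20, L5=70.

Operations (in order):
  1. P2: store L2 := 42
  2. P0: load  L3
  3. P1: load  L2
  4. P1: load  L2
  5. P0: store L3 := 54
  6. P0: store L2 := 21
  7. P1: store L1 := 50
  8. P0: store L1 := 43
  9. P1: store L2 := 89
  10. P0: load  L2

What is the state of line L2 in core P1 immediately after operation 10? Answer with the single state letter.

  op1 P2: store L2 := 42 → I/I/M on L2; bus BusRdX; mem=30
  op2 P0: load  L3 → S/I/I on L3; bus BusRd; mem=70
  op3 P1: load  L2 → I/S/S on L2; bus BusRd Flush; mem=42
  op4 P1: load  L2 → I/S/S on L2; bus (none); mem=42
  op5 P0: store L3 := 54 → M/I/I on L3; bus BusRdX; mem=70
  op6 P0: store L2 := 21 → M/I/I on L2; bus BusRdX; mem=42
  op7 P1: store L1 := 50 → I/M/I on L1; bus BusRdX; mem=50
  op8 P0: store L1 := 43 → M/I/I on L1; bus BusRdX Flush; mem=50
  op9 P1: store L2 := 89 → I/M/I on L2; bus BusRdX Flush; mem=21
  op10 P0: load  L2 → S/S/I on L2; bus BusRd Flush; mem=89

state = S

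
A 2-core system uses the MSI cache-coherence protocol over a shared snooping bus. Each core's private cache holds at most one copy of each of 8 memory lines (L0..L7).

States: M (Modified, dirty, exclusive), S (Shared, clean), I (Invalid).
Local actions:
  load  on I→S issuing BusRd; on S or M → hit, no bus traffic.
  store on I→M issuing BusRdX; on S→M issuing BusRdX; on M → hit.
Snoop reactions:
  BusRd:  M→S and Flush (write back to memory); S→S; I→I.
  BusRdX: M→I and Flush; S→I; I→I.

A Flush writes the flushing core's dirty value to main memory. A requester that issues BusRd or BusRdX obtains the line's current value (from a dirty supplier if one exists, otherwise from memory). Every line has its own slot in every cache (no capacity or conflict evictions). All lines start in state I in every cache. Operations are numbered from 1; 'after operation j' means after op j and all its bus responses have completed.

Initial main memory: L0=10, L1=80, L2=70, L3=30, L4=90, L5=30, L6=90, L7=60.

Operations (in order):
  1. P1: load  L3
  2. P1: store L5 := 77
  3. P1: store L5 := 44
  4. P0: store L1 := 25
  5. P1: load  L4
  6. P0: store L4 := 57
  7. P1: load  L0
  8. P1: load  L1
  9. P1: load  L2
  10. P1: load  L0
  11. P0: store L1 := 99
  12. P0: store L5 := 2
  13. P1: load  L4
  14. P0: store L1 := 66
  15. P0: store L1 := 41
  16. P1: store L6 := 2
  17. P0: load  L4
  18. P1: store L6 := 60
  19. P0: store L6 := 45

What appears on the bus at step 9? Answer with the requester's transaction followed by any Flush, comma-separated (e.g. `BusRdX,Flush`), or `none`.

1. P1: load  L3  bus=[BusRd]  L3: P0=I P1=S  mem[L3]=30
2. P1: store L5 := 77  bus=[BusRdX]  L5: P0=I P1=M  mem[L5]=30
3. P1: store L5 := 44  bus=[-]  L5: P0=I P1=M  mem[L5]=30
4. P0: store L1 := 25  bus=[BusRdX]  L1: P0=M P1=I  mem[L1]=80
5. P1: load  L4  bus=[BusRd]  L4: P0=I P1=S  mem[L4]=90
6. P0: store L4 := 57  bus=[BusRdX]  L4: P0=M P1=I  mem[L4]=90
7. P1: load  L0  bus=[BusRd]  L0: P0=I P1=S  mem[L0]=10
8. P1: load  L1  bus=[BusRd,Flush]  L1: P0=S P1=S  mem[L1]=25
9. P1: load  L2  bus=[BusRd]  L2: P0=I P1=S  mem[L2]=70
10. P1: load  L0  bus=[-]  L0: P0=I P1=S  mem[L0]=10
11. P0: store L1 := 99  bus=[BusRdX]  L1: P0=M P1=I  mem[L1]=25
12. P0: store L5 := 2  bus=[BusRdX,Flush]  L5: P0=M P1=I  mem[L5]=44
13. P1: load  L4  bus=[BusRd,Flush]  L4: P0=S P1=S  mem[L4]=57
14. P0: store L1 := 66  bus=[-]  L1: P0=M P1=I  mem[L1]=25
15. P0: store L1 := 41  bus=[-]  L1: P0=M P1=I  mem[L1]=25
16. P1: store L6 := 2  bus=[BusRdX]  L6: P0=I P1=M  mem[L6]=90
17. P0: load  L4  bus=[-]  L4: P0=S P1=S  mem[L4]=57
18. P1: store L6 := 60  bus=[-]  L6: P0=I P1=M  mem[L6]=90
19. P0: store L6 := 45  bus=[BusRdX,Flush]  L6: P0=M P1=I  mem[L6]=60

bus = BusRd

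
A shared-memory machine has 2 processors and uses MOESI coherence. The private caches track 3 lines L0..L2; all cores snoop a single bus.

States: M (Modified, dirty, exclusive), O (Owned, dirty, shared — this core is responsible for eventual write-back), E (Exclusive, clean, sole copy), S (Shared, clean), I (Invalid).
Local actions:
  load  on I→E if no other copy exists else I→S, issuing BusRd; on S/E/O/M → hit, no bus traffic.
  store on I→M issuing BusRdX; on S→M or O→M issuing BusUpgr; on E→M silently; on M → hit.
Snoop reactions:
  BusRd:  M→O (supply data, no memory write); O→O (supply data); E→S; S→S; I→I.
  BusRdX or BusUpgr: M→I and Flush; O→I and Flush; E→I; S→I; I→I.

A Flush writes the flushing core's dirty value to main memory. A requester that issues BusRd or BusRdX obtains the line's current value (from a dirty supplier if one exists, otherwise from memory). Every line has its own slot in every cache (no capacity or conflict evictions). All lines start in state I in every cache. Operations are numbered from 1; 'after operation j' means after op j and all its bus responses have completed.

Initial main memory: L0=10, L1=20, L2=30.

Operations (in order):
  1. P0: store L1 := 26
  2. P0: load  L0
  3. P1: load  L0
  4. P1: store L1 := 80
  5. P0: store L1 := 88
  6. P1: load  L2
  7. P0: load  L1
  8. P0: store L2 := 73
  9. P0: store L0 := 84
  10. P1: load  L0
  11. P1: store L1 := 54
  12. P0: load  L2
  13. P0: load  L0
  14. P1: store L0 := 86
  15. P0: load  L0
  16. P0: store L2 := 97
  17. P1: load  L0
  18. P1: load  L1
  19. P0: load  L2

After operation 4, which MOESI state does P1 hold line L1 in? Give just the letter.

state = M

step 1: P0: store L1 := 26  ⟶  MI  (L1)  txn=BusRdX  M[L1]=20
step 2: P0: load  L0  ⟶  EI  (L0)  txn=BusRd  M[L0]=10
step 3: P1: load  L0  ⟶  SS  (L0)  txn=BusRd  M[L0]=10
step 4: P1: store L1 := 80  ⟶  IM  (L1)  txn=BusRdX+Flush  M[L1]=26
step 5: P0: store L1 := 88  ⟶  MI  (L1)  txn=BusRdX+Flush  M[L1]=80
step 6: P1: load  L2  ⟶  IE  (L2)  txn=BusRd  M[L2]=30
step 7: P0: load  L1  ⟶  MI  (L1)  txn=∅  M[L1]=80
step 8: P0: store L2 := 73  ⟶  MI  (L2)  txn=BusRdX  M[L2]=30
step 9: P0: store L0 := 84  ⟶  MI  (L0)  txn=BusUpgr  M[L0]=10
step 10: P1: load  L0  ⟶  OS  (L0)  txn=BusRd  M[L0]=10
step 11: P1: store L1 := 54  ⟶  IM  (L1)  txn=BusRdX+Flush  M[L1]=88
step 12: P0: load  L2  ⟶  MI  (L2)  txn=∅  M[L2]=30
step 13: P0: load  L0  ⟶  OS  (L0)  txn=∅  M[L0]=10
step 14: P1: store L0 := 86  ⟶  IM  (L0)  txn=BusUpgr+Flush  M[L0]=84
step 15: P0: load  L0  ⟶  SO  (L0)  txn=BusRd  M[L0]=84
step 16: P0: store L2 := 97  ⟶  MI  (L2)  txn=∅  M[L2]=30
step 17: P1: load  L0  ⟶  SO  (L0)  txn=∅  M[L0]=84
step 18: P1: load  L1  ⟶  IM  (L1)  txn=∅  M[L1]=88
step 19: P0: load  L2  ⟶  MI  (L2)  txn=∅  M[L2]=30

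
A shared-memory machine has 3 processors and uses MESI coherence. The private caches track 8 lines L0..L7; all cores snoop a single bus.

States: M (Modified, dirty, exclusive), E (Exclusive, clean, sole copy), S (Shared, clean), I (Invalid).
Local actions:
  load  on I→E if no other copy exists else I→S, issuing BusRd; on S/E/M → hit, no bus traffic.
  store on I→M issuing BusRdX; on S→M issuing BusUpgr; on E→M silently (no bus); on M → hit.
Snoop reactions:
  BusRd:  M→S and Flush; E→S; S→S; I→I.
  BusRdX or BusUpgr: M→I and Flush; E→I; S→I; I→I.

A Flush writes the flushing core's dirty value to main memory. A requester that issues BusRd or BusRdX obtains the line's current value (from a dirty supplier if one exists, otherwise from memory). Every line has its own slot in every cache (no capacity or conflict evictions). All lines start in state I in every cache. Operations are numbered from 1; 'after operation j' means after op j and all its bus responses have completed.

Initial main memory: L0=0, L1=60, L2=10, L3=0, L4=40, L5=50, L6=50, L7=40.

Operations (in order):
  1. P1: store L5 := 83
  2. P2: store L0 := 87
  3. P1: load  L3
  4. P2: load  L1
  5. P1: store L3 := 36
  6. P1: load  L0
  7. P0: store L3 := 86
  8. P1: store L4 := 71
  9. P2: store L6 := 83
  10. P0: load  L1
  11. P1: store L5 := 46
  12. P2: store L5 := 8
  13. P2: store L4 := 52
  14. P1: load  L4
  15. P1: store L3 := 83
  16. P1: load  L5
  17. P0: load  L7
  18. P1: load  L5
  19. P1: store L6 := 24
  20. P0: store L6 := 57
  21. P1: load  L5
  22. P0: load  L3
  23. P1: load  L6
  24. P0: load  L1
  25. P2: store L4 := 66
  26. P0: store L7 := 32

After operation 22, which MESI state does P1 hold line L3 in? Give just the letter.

state = S

1. P1: store L5 := 83  bus=[BusRdX]  L5: P0=I P1=M P2=I  mem[L5]=50
2. P2: store L0 := 87  bus=[BusRdX]  L0: P0=I P1=I P2=M  mem[L0]=0
3. P1: load  L3  bus=[BusRd]  L3: P0=I P1=E P2=I  mem[L3]=0
4. P2: load  L1  bus=[BusRd]  L1: P0=I P1=I P2=E  mem[L1]=60
5. P1: store L3 := 36  bus=[-]  L3: P0=I P1=M P2=I  mem[L3]=0
6. P1: load  L0  bus=[BusRd,Flush]  L0: P0=I P1=S P2=S  mem[L0]=87
7. P0: store L3 := 86  bus=[BusRdX,Flush]  L3: P0=M P1=I P2=I  mem[L3]=36
8. P1: store L4 := 71  bus=[BusRdX]  L4: P0=I P1=M P2=I  mem[L4]=40
9. P2: store L6 := 83  bus=[BusRdX]  L6: P0=I P1=I P2=M  mem[L6]=50
10. P0: load  L1  bus=[BusRd]  L1: P0=S P1=I P2=S  mem[L1]=60
11. P1: store L5 := 46  bus=[-]  L5: P0=I P1=M P2=I  mem[L5]=50
12. P2: store L5 := 8  bus=[BusRdX,Flush]  L5: P0=I P1=I P2=M  mem[L5]=46
13. P2: store L4 := 52  bus=[BusRdX,Flush]  L4: P0=I P1=I P2=M  mem[L4]=71
14. P1: load  L4  bus=[BusRd,Flush]  L4: P0=I P1=S P2=S  mem[L4]=52
15. P1: store L3 := 83  bus=[BusRdX,Flush]  L3: P0=I P1=M P2=I  mem[L3]=86
16. P1: load  L5  bus=[BusRd,Flush]  L5: P0=I P1=S P2=S  mem[L5]=8
17. P0: load  L7  bus=[BusRd]  L7: P0=E P1=I P2=I  mem[L7]=40
18. P1: load  L5  bus=[-]  L5: P0=I P1=S P2=S  mem[L5]=8
19. P1: store L6 := 24  bus=[BusRdX,Flush]  L6: P0=I P1=M P2=I  mem[L6]=83
20. P0: store L6 := 57  bus=[BusRdX,Flush]  L6: P0=M P1=I P2=I  mem[L6]=24
21. P1: load  L5  bus=[-]  L5: P0=I P1=S P2=S  mem[L5]=8
22. P0: load  L3  bus=[BusRd,Flush]  L3: P0=S P1=S P2=I  mem[L3]=83
23. P1: load  L6  bus=[BusRd,Flush]  L6: P0=S P1=S P2=I  mem[L6]=57
24. P0: load  L1  bus=[-]  L1: P0=S P1=I P2=S  mem[L1]=60
25. P2: store L4 := 66  bus=[BusUpgr]  L4: P0=I P1=I P2=M  mem[L4]=52
26. P0: store L7 := 32  bus=[-]  L7: P0=M P1=I P2=I  mem[L7]=40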